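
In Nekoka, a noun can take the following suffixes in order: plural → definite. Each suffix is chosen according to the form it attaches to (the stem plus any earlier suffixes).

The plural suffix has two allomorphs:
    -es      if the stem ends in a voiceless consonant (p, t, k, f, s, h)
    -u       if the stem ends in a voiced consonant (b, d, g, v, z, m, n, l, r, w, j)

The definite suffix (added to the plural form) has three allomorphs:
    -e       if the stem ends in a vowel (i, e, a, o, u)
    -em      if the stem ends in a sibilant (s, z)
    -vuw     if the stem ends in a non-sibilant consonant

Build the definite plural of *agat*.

The final consonant of *agat* is /t/, which is voiceless, so the plural suffix is -es, giving *agates*.
The plural form *agates* — final sound /s/ (a sibilant) → -em → *agatesem*.

agatesem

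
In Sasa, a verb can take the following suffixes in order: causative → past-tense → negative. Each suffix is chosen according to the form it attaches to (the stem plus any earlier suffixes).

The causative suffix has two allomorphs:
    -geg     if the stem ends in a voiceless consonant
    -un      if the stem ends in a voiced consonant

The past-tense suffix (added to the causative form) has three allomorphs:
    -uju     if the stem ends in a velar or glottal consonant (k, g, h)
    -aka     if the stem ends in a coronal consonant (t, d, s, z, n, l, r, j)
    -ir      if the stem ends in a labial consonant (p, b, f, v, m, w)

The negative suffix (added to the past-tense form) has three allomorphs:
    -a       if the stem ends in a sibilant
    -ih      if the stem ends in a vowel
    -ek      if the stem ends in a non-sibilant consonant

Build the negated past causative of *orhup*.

orhupgegujuih

Since the final consonant of *orhup* is /p/ (voiceless), it takes -geg, giving *orhupgeg*.
The causative form *orhupgeg* — final consonant /g/ (velar/glottal) → -uju → *orhupgeguju*.
The past-tense form *orhupgeguju* — final sound /u/ (a vowel) → -ih → *orhupgegujuih*.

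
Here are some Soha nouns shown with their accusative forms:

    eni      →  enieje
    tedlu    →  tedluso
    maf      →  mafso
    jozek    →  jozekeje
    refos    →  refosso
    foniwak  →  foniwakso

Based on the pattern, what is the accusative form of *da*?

The pattern is front/back vowel harmony: -eje when the last vowel of the stem is a front vowel (*eni*, *jozek*); -so when the last vowel of the stem is a back vowel (*tedlu*, *maf*, *refos*, *foniwak*).
*da*: last vowel = /a/, a back vowel → -so → *daso*.

daso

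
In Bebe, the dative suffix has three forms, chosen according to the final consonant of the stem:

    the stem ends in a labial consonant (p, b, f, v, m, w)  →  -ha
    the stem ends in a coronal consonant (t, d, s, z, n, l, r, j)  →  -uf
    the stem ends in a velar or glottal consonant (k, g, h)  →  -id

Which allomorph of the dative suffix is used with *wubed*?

Since the final consonant of *wubed* is /d/ (coronal), it takes -uf.

-uf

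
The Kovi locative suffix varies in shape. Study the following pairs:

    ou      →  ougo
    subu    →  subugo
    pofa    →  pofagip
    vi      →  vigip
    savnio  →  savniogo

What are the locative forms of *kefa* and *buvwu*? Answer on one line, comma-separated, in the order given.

The alternation tracks the last vowel of the stem — -go when the last vowel of the stem is a rounded vowel (*ou*, *subu*, *savnio*); -gip when the last vowel of the stem is an unrounded vowel (*pofa*, *vi*).
*kefa* — last vowel /a/ (an unrounded vowel) → -gip → *kefagip*.
Since the last vowel of *buvwu* is /u/ (a rounded vowel), it takes -go, giving *buvwugo*.

kefagip, buvwugo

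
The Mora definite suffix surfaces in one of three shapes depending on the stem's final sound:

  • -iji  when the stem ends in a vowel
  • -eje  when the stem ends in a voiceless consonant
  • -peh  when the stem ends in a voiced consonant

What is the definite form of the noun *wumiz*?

Since the final sound of *wumiz* is /z/ (a voiced consonant), it takes -peh, giving *wumizpeh*.

wumizpeh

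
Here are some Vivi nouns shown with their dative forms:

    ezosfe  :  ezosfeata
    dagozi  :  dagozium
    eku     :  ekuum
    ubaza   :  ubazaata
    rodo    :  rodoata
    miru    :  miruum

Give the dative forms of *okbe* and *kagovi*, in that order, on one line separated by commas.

The alternation tracks the last vowel of the stem — -um when the last vowel of the stem is a high vowel (*dagozi*, *eku*, *miru*); -ata when the last vowel of the stem is a non-high vowel (*ezosfe*, *ubaza*, *rodo*).
*okbe* — last vowel /e/ (a non-high vowel) → -ata → *okbeata*.
Since the last vowel of *kagovi* is /i/ (a high vowel), it takes -um, giving *kagovium*.

okbeata, kagovium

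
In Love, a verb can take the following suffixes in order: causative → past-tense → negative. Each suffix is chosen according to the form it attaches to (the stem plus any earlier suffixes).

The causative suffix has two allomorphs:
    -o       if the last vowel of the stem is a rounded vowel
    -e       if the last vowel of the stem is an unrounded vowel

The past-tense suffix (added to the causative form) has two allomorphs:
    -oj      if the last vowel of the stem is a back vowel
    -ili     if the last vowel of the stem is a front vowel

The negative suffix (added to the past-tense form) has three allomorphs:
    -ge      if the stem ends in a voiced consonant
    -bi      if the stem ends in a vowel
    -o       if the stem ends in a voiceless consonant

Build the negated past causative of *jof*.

Since the last vowel of *jof* is /o/ (a rounded vowel), it takes -o, giving *jofo*.
The causative form *jofo*: last vowel = /o/, a back vowel → -oj → *jofooj*.
The final sound of the past-tense form *jofooj* is /j/, which is a voiced consonant, so the negative suffix is -ge, giving *jofoojge*.

jofoojge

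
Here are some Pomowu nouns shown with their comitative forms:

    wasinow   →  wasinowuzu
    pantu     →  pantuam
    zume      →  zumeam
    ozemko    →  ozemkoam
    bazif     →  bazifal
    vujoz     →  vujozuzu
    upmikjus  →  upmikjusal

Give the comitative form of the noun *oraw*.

The alternation tracks the final sound of the stem — -al when the stem ends in a voiceless consonant (*bazif*, *upmikjus*); -uzu when the stem ends in a voiced consonant (*wasinow*, *vujoz*); -am when the stem ends in a vowel (*pantu*, *zume*, *ozemko*).
*oraw* — final sound /w/ (a voiced consonant) → -uzu → *orawuzu*.

orawuzu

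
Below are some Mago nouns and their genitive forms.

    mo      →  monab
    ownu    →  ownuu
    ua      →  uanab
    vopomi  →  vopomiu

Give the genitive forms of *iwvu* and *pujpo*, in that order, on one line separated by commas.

iwvuu, pujponab

The alternation tracks the last vowel of the stem — -u when the last vowel of the stem is a high vowel (*ownu*, *vopomi*); -nab when the last vowel of the stem is a non-high vowel (*mo*, *ua*).
*iwvu*: last vowel = /u/, a high vowel → -u → *iwvuu*.
Since the last vowel of *pujpo* is /o/ (a non-high vowel), it takes -nab, giving *pujponab*.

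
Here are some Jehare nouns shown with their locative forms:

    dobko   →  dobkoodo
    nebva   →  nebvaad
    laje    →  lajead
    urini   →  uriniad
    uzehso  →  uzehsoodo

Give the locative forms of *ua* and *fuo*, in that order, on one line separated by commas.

uaad, fuoodo

The pattern is rounding harmony: -odo when the last vowel of the stem is a rounded vowel (*dobko*, *uzehso*); -ad when the last vowel of the stem is an unrounded vowel (*nebva*, *laje*, *urini*).
*ua* — last vowel /a/ (an unrounded vowel) → -ad → *uaad*.
*fuo* — last vowel /o/ (a rounded vowel) → -odo → *fuoodo*.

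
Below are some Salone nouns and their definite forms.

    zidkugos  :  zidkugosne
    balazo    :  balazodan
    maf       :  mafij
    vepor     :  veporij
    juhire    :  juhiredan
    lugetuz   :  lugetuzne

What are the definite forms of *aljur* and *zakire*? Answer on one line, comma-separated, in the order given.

The pattern is sibilance of the final sound: -ne when the stem ends in a sibilant (*zidkugos*, *lugetuz*); -ij when the stem ends in a non-sibilant consonant (*maf*, *vepor*); -dan when the stem ends in a vowel (*balazo*, *juhire*).
*aljur*: final sound = /r/, a non-sibilant consonant → -ij → *aljurij*.
*zakire* — final sound /e/ (a vowel) → -dan → *zakiredan*.

aljurij, zakiredan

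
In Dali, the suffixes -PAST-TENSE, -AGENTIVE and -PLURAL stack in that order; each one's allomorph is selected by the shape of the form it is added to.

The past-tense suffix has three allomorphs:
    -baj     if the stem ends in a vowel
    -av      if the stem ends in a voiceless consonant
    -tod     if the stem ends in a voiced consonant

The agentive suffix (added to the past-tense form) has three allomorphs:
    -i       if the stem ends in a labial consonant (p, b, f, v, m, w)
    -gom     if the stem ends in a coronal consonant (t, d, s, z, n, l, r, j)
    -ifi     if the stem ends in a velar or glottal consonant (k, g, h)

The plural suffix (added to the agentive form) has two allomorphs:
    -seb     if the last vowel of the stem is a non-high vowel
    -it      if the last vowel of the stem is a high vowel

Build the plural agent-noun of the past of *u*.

ubajgomseb

Since the final sound of *u* is /u/ (a vowel), it takes -baj, giving *ubaj*.
The past-tense form *ubaj*: final consonant = /j/, coronal → -gom → *ubajgom*.
Since the last vowel of the agentive form *ubajgom* is /o/ (a non-high vowel), it takes -seb, giving *ubajgomseb*.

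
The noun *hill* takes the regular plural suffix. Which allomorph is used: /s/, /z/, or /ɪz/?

The stem *hill* ends in a voiced non-sibilant sound.
The plural suffix surfaces as /ɪz/ after sibilants, /s/ after other voiceless consonants, and /z/ after other voiced sounds.
So the plural -s on *hill* is pronounced /z/.

/z/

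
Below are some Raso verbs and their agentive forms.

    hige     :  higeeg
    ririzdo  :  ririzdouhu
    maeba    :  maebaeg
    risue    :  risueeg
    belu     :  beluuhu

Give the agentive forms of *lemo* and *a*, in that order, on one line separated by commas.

lemouhu, aeg

The suffix is conditioned by the last vowel: -uhu when the last vowel of the stem is a rounded vowel (*ririzdo*, *belu*); -eg when the last vowel of the stem is an unrounded vowel (*hige*, *maeba*, *risue*).
Since the last vowel of *lemo* is /o/ (a rounded vowel), it takes -uhu, giving *lemouhu*.
*a* — last vowel /a/ (an unrounded vowel) → -eg → *aeg*.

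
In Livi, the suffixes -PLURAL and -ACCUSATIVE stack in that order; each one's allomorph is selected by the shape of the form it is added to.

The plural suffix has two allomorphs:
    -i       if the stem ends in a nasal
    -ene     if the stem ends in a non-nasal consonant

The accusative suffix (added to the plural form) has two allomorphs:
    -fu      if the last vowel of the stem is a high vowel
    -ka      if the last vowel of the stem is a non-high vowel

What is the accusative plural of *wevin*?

wevinifu

The final consonant of *wevin* is /n/, which is a nasal, so the plural suffix is -i, giving *wevini*.
The plural form *wevini*: last vowel = /i/, a high vowel → -fu → *wevinifu*.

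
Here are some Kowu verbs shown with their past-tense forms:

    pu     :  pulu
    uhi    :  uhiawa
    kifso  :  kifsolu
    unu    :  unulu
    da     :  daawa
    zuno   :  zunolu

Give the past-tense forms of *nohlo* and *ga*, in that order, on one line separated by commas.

nohlolu, gaawa

The pattern is rounding harmony: -lu when the last vowel of the stem is a rounded vowel (*pu*, *kifso*, *unu*, *zuno*); -awa when the last vowel of the stem is an unrounded vowel (*uhi*, *da*).
*nohlo* — last vowel /o/ (a rounded vowel) → -lu → *nohlolu*.
*ga*: last vowel = /a/, an unrounded vowel → -awa → *gaawa*.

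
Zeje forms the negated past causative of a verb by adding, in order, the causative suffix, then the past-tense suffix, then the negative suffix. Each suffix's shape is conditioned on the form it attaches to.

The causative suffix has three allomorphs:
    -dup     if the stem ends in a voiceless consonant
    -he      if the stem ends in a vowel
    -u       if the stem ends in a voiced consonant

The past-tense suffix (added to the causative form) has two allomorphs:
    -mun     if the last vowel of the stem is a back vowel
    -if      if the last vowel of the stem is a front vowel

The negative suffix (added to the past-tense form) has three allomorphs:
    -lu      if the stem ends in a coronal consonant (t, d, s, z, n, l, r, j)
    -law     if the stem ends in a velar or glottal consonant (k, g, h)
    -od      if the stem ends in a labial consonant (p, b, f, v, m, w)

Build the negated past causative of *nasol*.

The final sound of *nasol* is /l/, which is a voiced consonant, so the causative suffix is -u, giving *nasolu*.
The causative form *nasolu* — last vowel /u/ (a back vowel) → -mun → *nasolumun*.
The past-tense form *nasolumun*: final consonant = /n/, coronal → -lu → *nasolumunlu*.

nasolumunlu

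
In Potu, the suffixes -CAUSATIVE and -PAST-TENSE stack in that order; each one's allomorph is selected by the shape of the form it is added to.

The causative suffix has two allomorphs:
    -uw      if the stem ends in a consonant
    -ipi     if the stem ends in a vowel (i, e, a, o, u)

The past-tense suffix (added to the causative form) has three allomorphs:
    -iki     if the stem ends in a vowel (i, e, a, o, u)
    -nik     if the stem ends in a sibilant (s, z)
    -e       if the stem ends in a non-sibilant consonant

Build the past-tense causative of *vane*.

Since the final sound of *vane* is /e/ (a vowel), it takes -ipi, giving *vaneipi*.
The causative form *vaneipi*: final sound = /i/, a vowel → -iki → *vaneipiiki*.

vaneipiiki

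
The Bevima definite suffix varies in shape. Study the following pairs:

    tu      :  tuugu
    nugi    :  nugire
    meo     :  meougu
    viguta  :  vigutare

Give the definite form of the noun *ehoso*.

Looking at the last vowel of each stem: -ugu when the last vowel of the stem is a rounded vowel (*tu*, *meo*); -re when the last vowel of the stem is an unrounded vowel (*nugi*, *viguta*).
Since the last vowel of *ehoso* is /o/ (a rounded vowel), it takes -ugu, giving *ehosougu*.

ehosougu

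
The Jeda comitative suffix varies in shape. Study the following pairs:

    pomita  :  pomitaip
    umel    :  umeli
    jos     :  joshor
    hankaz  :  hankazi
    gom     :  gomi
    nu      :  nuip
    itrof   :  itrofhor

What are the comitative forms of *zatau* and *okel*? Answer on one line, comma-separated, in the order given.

zatauip, okeli

Looking at the final sound of each stem: -hor when the stem ends in a voiceless consonant (*jos*, *itrof*); -i when the stem ends in a voiced consonant (*umel*, *hankaz*, *gom*); -ip when the stem ends in a vowel (*pomita*, *nu*).
The final sound of *zatau* is /u/, which is a vowel, so the suffix is -ip, giving *zatauip*.
*okel*: final sound = /l/, a voiced consonant → -i → *okeli*.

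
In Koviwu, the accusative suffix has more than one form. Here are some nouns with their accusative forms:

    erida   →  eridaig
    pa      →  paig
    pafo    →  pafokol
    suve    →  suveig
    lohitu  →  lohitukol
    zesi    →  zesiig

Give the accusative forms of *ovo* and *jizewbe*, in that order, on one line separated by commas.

Looking at the last vowel of each stem: -kol when the last vowel of the stem is a rounded vowel (*pafo*, *lohitu*); -ig when the last vowel of the stem is an unrounded vowel (*erida*, *pa*, *suve*, *zesi*).
*ovo* — last vowel /o/ (a rounded vowel) → -kol → *ovokol*.
*jizewbe* — last vowel /e/ (an unrounded vowel) → -ig → *jizewbeig*.

ovokol, jizewbeig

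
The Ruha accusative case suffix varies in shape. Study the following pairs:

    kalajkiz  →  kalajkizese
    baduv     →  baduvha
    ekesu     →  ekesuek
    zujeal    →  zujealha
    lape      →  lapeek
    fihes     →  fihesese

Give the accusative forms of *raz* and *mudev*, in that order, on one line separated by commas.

Looking at the final sound of each stem: -ese when the stem ends in a sibilant (*kalajkiz*, *fihes*); -ha when the stem ends in a non-sibilant consonant (*baduv*, *zujeal*); -ek when the stem ends in a vowel (*ekesu*, *lape*).
The final sound of *raz* is /z/, which is a sibilant, so the suffix is -ese, giving *razese*.
*mudev* — final sound /v/ (a non-sibilant consonant) → -ha → *mudevha*.

razese, mudevha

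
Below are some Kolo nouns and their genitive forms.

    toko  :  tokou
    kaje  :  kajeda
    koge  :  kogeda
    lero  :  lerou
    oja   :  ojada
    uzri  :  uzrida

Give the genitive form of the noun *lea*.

The suffix is conditioned by the last vowel: -u when the last vowel of the stem is a rounded vowel (*toko*, *lero*); -da when the last vowel of the stem is an unrounded vowel (*kaje*, *koge*, *oja*, *uzri*).
*lea* — last vowel /a/ (an unrounded vowel) → -da → *leada*.

leada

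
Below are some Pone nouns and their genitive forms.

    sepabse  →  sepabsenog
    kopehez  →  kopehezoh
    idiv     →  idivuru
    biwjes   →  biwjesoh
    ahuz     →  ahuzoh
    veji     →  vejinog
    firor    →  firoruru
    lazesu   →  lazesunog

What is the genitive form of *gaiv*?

Looking at the final sound of each stem: -oh when the stem ends in a sibilant (*kopehez*, *biwjes*, *ahuz*); -uru when the stem ends in a non-sibilant consonant (*idiv*, *firor*); -nog when the stem ends in a vowel (*sepabse*, *veji*, *lazesu*).
*gaiv* — final sound /v/ (a non-sibilant consonant) → -uru → *gaivuru*.

gaivuru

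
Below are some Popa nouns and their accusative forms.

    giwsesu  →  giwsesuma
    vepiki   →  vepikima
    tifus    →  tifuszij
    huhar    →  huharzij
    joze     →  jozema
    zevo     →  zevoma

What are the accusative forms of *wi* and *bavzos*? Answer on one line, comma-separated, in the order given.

The pattern is consonant vs. vowel: -zij when the stem ends in a consonant (*tifus*, *huhar*); -ma when the stem ends in a vowel (*giwsesu*, *vepiki*, *joze*, *zevo*).
*wi*: final sound = /i/, a vowel → -ma → *wima*.
*bavzos*: final sound = /s/, a consonant → -zij → *bavzoszij*.

wima, bavzoszij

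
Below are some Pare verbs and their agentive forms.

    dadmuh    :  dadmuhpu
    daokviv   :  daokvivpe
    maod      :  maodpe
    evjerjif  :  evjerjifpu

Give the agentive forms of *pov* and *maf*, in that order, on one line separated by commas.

povpe, mafpu

The suffix is conditioned by the final consonant: -pu when the stem ends in a voiceless consonant (*dadmuh*, *evjerjif*); -pe when the stem ends in a voiced consonant (*daokviv*, *maod*).
The final consonant of *pov* is /v/, which is voiced, so the suffix is -pe, giving *povpe*.
*maf* — final consonant /f/ (voiceless) → -pu → *mafpu*.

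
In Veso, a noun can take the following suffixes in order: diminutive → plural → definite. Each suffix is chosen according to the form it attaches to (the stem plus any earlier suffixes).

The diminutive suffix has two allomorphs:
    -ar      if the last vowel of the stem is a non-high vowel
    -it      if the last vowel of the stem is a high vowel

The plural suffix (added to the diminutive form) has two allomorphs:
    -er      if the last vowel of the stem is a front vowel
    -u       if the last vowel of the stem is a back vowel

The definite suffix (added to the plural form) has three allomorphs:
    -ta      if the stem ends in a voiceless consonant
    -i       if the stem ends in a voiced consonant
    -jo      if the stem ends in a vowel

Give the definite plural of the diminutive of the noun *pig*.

*pig* — last vowel /i/ (a high vowel) → -it → *pigit*.
The diminutive form *pigit*: last vowel = /i/, a front vowel → -er → *pigiter*.
Since the final sound of the plural form *pigiter* is /r/ (a voiced consonant), it takes -i, giving *pigiteri*.

pigiteri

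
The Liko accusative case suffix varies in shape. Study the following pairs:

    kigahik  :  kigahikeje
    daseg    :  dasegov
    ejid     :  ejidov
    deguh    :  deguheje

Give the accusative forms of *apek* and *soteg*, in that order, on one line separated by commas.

The suffix is conditioned by the final consonant: -eje when the stem ends in a voiceless consonant (*kigahik*, *deguh*); -ov when the stem ends in a voiced consonant (*daseg*, *ejid*).
*apek*: final consonant = /k/, voiceless → -eje → *apekeje*.
*soteg*: final consonant = /g/, voiced → -ov → *sotegov*.

apekeje, sotegov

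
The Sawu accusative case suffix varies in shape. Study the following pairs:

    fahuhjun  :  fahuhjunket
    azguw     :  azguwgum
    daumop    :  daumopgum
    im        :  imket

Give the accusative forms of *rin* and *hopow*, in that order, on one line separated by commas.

The suffix is conditioned by the final consonant: -ket when the stem ends in a nasal (*fahuhjun*, *im*); -gum when the stem ends in a non-nasal consonant (*azguw*, *daumop*).
Since the final consonant of *rin* is /n/ (a nasal), it takes -ket, giving *rinket*.
*hopow*: final consonant = /w/, non-nasal → -gum → *hopowgum*.

rinket, hopowgum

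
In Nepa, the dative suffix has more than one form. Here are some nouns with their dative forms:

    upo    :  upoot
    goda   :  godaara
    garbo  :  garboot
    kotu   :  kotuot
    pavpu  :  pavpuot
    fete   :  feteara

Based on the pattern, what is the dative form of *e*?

The pattern is rounding harmony: -ot when the last vowel of the stem is a rounded vowel (*upo*, *garbo*, *kotu*, *pavpu*); -ara when the last vowel of the stem is an unrounded vowel (*goda*, *fete*).
*e* — last vowel /e/ (an unrounded vowel) → -ara → *eara*.

eara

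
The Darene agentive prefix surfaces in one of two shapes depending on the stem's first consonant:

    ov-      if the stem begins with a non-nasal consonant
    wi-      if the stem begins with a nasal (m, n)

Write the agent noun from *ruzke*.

ovruzke

Since the first consonant of *ruzke* is /r/ (non-nasal), it takes ov-, giving *ovruzke*.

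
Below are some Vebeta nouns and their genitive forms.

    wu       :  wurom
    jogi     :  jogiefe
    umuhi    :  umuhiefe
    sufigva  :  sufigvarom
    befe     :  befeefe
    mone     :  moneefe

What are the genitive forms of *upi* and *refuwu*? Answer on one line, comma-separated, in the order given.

The pattern is front/back vowel harmony: -efe when the last vowel of the stem is a front vowel (*jogi*, *umuhi*, *befe*, *mone*); -rom when the last vowel of the stem is a back vowel (*wu*, *sufigva*).
*upi*: last vowel = /i/, a front vowel → -efe → *upiefe*.
*refuwu*: last vowel = /u/, a back vowel → -rom → *refuwurom*.

upiefe, refuwurom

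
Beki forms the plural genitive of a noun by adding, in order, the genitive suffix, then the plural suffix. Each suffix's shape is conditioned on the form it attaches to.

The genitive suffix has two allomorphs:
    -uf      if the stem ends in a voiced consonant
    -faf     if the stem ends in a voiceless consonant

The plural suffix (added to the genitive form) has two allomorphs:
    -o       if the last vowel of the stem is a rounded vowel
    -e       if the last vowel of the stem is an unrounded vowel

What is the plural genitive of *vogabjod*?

The final consonant of *vogabjod* is /d/, which is voiced, so the genitive suffix is -uf, giving *vogabjoduf*.
The genitive form *vogabjoduf*: last vowel = /u/, a rounded vowel → -o → *vogabjodufo*.

vogabjodufo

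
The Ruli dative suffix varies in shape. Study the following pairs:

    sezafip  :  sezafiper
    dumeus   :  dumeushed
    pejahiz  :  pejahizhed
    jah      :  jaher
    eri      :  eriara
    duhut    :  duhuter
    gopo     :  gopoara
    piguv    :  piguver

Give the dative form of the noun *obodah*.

The pattern is sibilance of the final sound: -hed when the stem ends in a sibilant (*dumeus*, *pejahiz*); -er when the stem ends in a non-sibilant consonant (*sezafip*, *jah*, *duhut*, *piguv*); -ara when the stem ends in a vowel (*eri*, *gopo*).
Since the final sound of *obodah* is /h/ (a non-sibilant consonant), it takes -er, giving *obodaher*.

obodaher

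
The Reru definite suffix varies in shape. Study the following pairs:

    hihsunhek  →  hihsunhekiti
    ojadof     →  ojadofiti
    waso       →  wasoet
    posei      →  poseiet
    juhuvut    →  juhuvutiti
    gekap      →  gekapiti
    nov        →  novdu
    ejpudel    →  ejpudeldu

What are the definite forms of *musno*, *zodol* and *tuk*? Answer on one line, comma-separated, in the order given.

The alternation tracks the final sound of the stem — -iti when the stem ends in a voiceless consonant (*hihsunhek*, *ojadof*, *juhuvut*, *gekap*); -du when the stem ends in a voiced consonant (*nov*, *ejpudel*); -et when the stem ends in a vowel (*waso*, *posei*).
The final sound of *musno* is /o/, which is a vowel, so the suffix is -et, giving *musnoet*.
Since the final sound of *zodol* is /l/ (a voiced consonant), it takes -du, giving *zodoldu*.
The final sound of *tuk* is /k/, which is a voiceless consonant, so the suffix is -iti, giving *tukiti*.

musnoet, zodoldu, tukiti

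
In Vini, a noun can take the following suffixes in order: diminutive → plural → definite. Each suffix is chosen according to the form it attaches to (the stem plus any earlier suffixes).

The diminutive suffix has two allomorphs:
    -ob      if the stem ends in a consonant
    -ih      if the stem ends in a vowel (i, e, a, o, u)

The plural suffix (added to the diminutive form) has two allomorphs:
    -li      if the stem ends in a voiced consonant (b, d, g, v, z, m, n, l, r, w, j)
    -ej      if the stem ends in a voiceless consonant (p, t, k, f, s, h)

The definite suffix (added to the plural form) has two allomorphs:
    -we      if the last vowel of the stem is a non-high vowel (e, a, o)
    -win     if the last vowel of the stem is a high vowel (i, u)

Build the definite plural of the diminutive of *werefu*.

werefuihejwe

*werefu*: final sound = /u/, a vowel → -ih → *werefuih*.
The diminutive form *werefuih*: final consonant = /h/, voiceless → -ej → *werefuihej*.
The plural form *werefuihej*: last vowel = /e/, a non-high vowel → -we → *werefuihejwe*.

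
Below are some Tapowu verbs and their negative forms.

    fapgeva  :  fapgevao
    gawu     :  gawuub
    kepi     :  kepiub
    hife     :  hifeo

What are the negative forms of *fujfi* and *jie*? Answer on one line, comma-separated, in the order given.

fujfiub, jieo

The alternation tracks the last vowel of the stem — -ub when the last vowel of the stem is a high vowel (*gawu*, *kepi*); -o when the last vowel of the stem is a non-high vowel (*fapgeva*, *hife*).
Since the last vowel of *fujfi* is /i/ (a high vowel), it takes -ub, giving *fujfiub*.
Since the last vowel of *jie* is /e/ (a non-high vowel), it takes -o, giving *jieo*.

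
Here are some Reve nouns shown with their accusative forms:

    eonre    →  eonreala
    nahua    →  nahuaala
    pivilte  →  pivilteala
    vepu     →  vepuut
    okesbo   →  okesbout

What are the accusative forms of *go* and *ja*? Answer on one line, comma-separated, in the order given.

The pattern is rounding harmony: -ut when the last vowel of the stem is a rounded vowel (*vepu*, *okesbo*); -ala when the last vowel of the stem is an unrounded vowel (*eonre*, *nahua*, *pivilte*).
The last vowel of *go* is /o/, which is a rounded vowel, so the suffix is -ut, giving *gout*.
Since the last vowel of *ja* is /a/ (an unrounded vowel), it takes -ala, giving *jaala*.

gout, jaala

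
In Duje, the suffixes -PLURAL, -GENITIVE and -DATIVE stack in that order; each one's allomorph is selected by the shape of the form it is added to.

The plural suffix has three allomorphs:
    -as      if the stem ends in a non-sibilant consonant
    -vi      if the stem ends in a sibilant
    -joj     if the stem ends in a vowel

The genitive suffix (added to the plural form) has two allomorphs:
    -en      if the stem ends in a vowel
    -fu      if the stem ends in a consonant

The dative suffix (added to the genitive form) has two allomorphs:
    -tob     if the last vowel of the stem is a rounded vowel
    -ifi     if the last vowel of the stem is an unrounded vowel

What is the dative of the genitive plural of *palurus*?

The final sound of *palurus* is /s/, which is a sibilant, so the plural suffix is -vi, giving *palurusvi*.
The final sound of the plural form *palurusvi* is /i/, which is a vowel, so the genitive suffix is -en, giving *palurusvien*.
The last vowel of the genitive form *palurusvien* is /e/, which is an unrounded vowel, so the dative suffix is -ifi, giving *palurusvienifi*.

palurusvienifi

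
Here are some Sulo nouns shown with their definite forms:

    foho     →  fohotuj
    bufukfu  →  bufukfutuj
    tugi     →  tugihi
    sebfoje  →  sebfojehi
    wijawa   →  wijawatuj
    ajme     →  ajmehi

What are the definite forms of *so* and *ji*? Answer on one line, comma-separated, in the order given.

sotuj, jihi

The suffix is conditioned by the last vowel: -hi when the last vowel of the stem is a front vowel (*tugi*, *sebfoje*, *ajme*); -tuj when the last vowel of the stem is a back vowel (*foho*, *bufukfu*, *wijawa*).
*so* — last vowel /o/ (a back vowel) → -tuj → *sotuj*.
Since the last vowel of *ji* is /i/ (a front vowel), it takes -hi, giving *jihi*.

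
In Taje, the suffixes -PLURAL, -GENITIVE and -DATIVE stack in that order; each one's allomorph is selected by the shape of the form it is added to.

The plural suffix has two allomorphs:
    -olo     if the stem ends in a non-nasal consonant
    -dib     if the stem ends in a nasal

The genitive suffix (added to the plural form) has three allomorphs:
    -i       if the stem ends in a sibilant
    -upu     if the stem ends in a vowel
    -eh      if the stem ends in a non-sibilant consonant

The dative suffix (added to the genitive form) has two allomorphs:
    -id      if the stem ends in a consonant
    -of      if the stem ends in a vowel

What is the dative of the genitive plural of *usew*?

usewoloupuof

The final consonant of *usew* is /w/, which is non-nasal, so the plural suffix is -olo, giving *usewolo*.
The plural form *usewolo* — final sound /o/ (a vowel) → -upu → *usewoloupu*.
Since the final sound of the genitive form *usewoloupu* is /u/ (a vowel), it takes -of, giving *usewoloupuof*.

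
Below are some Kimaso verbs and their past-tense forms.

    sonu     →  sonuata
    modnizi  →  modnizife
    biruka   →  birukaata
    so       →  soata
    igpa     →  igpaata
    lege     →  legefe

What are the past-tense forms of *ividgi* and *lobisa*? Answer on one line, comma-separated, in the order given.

ividgife, lobisaata

The suffix is conditioned by the last vowel: -fe when the last vowel of the stem is a front vowel (*modnizi*, *lege*); -ata when the last vowel of the stem is a back vowel (*sonu*, *biruka*, *so*, *igpa*).
*ividgi*: last vowel = /i/, a front vowel → -fe → *ividgife*.
Since the last vowel of *lobisa* is /a/ (a back vowel), it takes -ata, giving *lobisaata*.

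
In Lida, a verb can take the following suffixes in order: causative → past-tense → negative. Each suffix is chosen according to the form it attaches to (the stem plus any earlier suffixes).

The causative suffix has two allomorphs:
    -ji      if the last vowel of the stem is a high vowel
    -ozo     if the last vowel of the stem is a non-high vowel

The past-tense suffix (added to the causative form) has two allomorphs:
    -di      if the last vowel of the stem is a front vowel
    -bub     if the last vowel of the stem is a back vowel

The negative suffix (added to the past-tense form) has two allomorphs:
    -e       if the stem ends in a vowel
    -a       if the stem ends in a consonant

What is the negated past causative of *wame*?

The last vowel of *wame* is /e/, which is a non-high vowel, so the causative suffix is -ozo, giving *wameozo*.
The causative form *wameozo* — last vowel /o/ (a back vowel) → -bub → *wameozobub*.
The past-tense form *wameozobub*: final sound = /b/, a consonant → -a → *wameozobuba*.

wameozobuba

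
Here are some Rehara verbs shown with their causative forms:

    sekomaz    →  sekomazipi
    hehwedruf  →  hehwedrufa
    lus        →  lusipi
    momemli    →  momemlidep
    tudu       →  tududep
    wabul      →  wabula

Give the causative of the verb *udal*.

udala

The suffix is conditioned by the final sound: -ipi when the stem ends in a sibilant (*sekomaz*, *lus*); -a when the stem ends in a non-sibilant consonant (*hehwedruf*, *wabul*); -dep when the stem ends in a vowel (*momemli*, *tudu*).
*udal*: final sound = /l/, a non-sibilant consonant → -a → *udala*.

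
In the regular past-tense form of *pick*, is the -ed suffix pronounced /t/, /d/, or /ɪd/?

The stem *pick* ends in a voiceless consonant other than /t/.
The -ed suffix is realized as /ɪd/ after /t, d/; as /t/ after other voiceless consonants; and as /d/ after other voiced sounds.
So -ed on *pick* is pronounced /t/.

/t/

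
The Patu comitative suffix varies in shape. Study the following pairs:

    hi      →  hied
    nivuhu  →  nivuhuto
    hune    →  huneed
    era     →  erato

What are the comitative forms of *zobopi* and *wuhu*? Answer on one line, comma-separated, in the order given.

zobopied, wuhuto

The pattern is front/back vowel harmony: -ed when the last vowel of the stem is a front vowel (*hi*, *hune*); -to when the last vowel of the stem is a back vowel (*nivuhu*, *era*).
*zobopi*: last vowel = /i/, a front vowel → -ed → *zobopied*.
*wuhu* — last vowel /u/ (a back vowel) → -to → *wuhuto*.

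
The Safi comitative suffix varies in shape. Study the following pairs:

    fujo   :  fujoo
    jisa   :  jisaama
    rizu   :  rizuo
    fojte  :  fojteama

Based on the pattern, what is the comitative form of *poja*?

pojaama

The pattern is rounding harmony: -o when the last vowel of the stem is a rounded vowel (*fujo*, *rizu*); -ama when the last vowel of the stem is an unrounded vowel (*jisa*, *fojte*).
*poja* — last vowel /a/ (an unrounded vowel) → -ama → *pojaama*.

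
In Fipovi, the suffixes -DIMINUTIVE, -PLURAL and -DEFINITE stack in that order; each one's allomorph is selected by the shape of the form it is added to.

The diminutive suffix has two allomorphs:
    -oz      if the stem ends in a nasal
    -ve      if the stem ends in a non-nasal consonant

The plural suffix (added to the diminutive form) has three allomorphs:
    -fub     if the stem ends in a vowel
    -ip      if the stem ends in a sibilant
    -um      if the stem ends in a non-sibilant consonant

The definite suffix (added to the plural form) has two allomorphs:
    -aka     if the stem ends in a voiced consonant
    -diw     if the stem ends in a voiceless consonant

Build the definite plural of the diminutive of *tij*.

tijvefubaka

The final consonant of *tij* is /j/, which is non-nasal, so the diminutive suffix is -ve, giving *tijve*.
Since the final sound of the diminutive form *tijve* is /e/ (a vowel), it takes -fub, giving *tijvefub*.
The final consonant of the plural form *tijvefub* is /b/, which is voiced, so the definite suffix is -aka, giving *tijvefubaka*.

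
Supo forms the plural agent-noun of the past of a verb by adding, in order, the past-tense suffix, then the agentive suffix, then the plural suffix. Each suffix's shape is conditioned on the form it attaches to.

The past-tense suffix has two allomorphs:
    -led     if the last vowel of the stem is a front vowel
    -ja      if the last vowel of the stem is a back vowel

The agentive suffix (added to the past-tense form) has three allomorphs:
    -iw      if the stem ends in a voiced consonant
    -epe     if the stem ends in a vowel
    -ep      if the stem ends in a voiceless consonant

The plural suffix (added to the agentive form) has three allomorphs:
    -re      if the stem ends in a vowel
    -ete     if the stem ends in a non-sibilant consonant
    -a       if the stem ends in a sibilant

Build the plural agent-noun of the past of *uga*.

*uga*: last vowel = /a/, a back vowel → -ja → *ugaja*.
Since the final sound of the past-tense form *ugaja* is /a/ (a vowel), it takes -epe, giving *ugajaepe*.
The final sound of the agentive form *ugajaepe* is /e/, which is a vowel, so the plural suffix is -re, giving *ugajaepere*.

ugajaepere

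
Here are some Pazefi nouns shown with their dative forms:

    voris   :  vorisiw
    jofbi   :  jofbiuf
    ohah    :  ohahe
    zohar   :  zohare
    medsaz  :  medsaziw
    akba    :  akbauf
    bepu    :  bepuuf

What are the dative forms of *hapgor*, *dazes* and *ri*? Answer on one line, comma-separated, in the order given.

The suffix is conditioned by the final sound: -iw when the stem ends in a sibilant (*voris*, *medsaz*); -e when the stem ends in a non-sibilant consonant (*ohah*, *zohar*); -uf when the stem ends in a vowel (*jofbi*, *akba*, *bepu*).
*hapgor*: final sound = /r/, a non-sibilant consonant → -e → *hapgore*.
*dazes*: final sound = /s/, a sibilant → -iw → *dazesiw*.
*ri*: final sound = /i/, a vowel → -uf → *riuf*.

hapgore, dazesiw, riuf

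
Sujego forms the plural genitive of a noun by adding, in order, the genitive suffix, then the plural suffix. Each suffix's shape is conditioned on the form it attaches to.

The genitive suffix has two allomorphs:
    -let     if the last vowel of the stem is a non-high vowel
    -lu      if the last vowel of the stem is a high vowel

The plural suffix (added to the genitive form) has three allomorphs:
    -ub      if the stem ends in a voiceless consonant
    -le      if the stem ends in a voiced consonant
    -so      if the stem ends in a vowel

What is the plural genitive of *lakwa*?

lakwaletub

Since the last vowel of *lakwa* is /a/ (a non-high vowel), it takes -let, giving *lakwalet*.
Since the final sound of the genitive form *lakwalet* is /t/ (a voiceless consonant), it takes -ub, giving *lakwaletub*.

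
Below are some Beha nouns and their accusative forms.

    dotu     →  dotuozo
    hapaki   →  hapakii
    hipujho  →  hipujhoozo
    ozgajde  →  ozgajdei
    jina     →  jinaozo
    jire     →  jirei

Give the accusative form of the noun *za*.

The alternation tracks the last vowel of the stem — -i when the last vowel of the stem is a front vowel (*hapaki*, *ozgajde*, *jire*); -ozo when the last vowel of the stem is a back vowel (*dotu*, *hipujho*, *jina*).
*za* — last vowel /a/ (a back vowel) → -ozo → *zaozo*.

zaozo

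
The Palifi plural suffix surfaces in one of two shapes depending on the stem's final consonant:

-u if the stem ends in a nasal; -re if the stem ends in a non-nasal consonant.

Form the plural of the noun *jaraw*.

jarawre

*jaraw*: final consonant = /w/, non-nasal → -re → *jarawre*.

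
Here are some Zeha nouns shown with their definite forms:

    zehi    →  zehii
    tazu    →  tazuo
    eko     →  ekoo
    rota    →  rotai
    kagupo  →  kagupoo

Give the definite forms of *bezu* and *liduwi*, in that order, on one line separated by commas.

bezuo, liduwii

The alternation tracks the last vowel of the stem — -o when the last vowel of the stem is a rounded vowel (*tazu*, *eko*, *kagupo*); -i when the last vowel of the stem is an unrounded vowel (*zehi*, *rota*).
*bezu*: last vowel = /u/, a rounded vowel → -o → *bezuo*.
The last vowel of *liduwi* is /i/, which is an unrounded vowel, so the suffix is -i, giving *liduwii*.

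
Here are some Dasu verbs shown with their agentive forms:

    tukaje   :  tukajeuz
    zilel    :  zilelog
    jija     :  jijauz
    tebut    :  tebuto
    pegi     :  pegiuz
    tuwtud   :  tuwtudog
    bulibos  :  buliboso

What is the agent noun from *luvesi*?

luvesiuz

The alternation tracks the final sound of the stem — -o when the stem ends in a voiceless consonant (*tebut*, *bulibos*); -og when the stem ends in a voiced consonant (*zilel*, *tuwtud*); -uz when the stem ends in a vowel (*tukaje*, *jija*, *pegi*).
Since the final sound of *luvesi* is /i/ (a vowel), it takes -uz, giving *luvesiuz*.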